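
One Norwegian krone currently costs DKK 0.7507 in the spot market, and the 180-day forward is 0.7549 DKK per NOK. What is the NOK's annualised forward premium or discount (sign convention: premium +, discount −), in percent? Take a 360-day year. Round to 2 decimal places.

+1.12%

T = 180/360 years.
(F − S)/S = (0.7549 − 0.7507)/0.7507 = 0.0055948.
×(1/T) gives 1.12% p.a.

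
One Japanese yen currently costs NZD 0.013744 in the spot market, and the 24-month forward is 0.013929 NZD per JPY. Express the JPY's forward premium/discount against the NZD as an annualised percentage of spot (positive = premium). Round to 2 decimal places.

T = 2 years.
Period premium: (0.013929 − 0.013744)/0.013744 = 0.0134604.
Per annum: 0.0134604 / 2 = 0.006730 = 0.67%.

+0.67%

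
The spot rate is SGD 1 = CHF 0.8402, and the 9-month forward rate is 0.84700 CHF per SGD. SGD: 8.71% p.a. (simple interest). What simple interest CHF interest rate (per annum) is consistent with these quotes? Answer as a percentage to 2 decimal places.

T = 9/12 years.
CIP gives F = S · g_CHF/g_SGD, so g_CHF/g_SGD = 0.847/0.8402 = 1.0080933.
The SGD side grows by 1 + 0.0871×9/12 = 1.065325.
Hence g_CHF = 1.073947.
(1.073947 − 1)/T = 0.098596, i.e. 9.86%.

9.86%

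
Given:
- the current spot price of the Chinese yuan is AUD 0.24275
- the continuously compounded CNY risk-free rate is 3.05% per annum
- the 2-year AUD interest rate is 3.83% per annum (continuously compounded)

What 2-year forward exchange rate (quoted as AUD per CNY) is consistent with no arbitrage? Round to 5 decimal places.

T = 2 years.
AUD accumulates by e^(0.0383×2) = 1.0796101.
Growth of 1 CNY over T: e^(0.0305×2) = 1.0628989.
So F = 0.24275 × 1.0796101 / 1.0628989 = 0.2465666 (AUD/CNY).

0.24657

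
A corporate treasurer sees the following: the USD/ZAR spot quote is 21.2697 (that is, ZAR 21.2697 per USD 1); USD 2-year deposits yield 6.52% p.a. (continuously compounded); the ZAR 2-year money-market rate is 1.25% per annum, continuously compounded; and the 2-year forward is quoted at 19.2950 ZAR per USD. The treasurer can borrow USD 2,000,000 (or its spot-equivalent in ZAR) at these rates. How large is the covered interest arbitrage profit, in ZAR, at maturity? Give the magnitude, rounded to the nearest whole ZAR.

T = 2 years.
Route A — deposit USD, sell forward: 2,000,000 × 1.1392840058 × 19.2950 = ZAR 43,964,969.78.
Route B — convert at spot, deposit ZAR: 2,000,000 × 21.2697 × 1.0253151205 = ZAR 43,616,290.04.
The quoted forward overvalues USD, so borrow ZAR, buy USD at spot, deposit the USD at 6.52%, and sell the proceeds forward at 19.2950.
Arbitrage profit = |43,964,969.78 − 43,616,290.04| = ZAR 348,680.

ZAR 348,680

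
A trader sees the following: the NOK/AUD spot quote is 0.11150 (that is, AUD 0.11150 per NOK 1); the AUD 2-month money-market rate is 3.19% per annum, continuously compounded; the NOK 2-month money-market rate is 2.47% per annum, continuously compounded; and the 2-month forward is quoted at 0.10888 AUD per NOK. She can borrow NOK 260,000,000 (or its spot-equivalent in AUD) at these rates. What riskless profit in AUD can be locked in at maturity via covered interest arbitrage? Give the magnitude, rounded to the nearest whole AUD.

AUD 718,963

T = 2/12 years.
Keep in NOK, deliver into the forward: 260,000,000·1.0041251518·0.10888 = AUD 28,425,578.10.
Swap to AUD now, deposit: 260,000,000·0.11150·1.0053308252 = AUD 29,144,540.62.
The quoted forward undervalues NOK, so borrow NOK, convert to AUD at spot, deposit the AUD at 3.19%, and buy NOK forward at 0.10888 to cover the loan.
Arbitrage profit = |28,425,578.10 − 29,144,540.62| = AUD 718,963.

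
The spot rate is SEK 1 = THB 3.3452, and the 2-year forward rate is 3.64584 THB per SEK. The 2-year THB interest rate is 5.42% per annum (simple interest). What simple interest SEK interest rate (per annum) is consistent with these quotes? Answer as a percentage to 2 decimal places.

0.85%

T = 2 years.
By CIP, F/S equals the THB-to-SEK growth ratio: 3.64584/3.3452 = 1.0898721.
The THB side grows by 1 + 0.0542×2 = 1.108400.
So the SEK growth factor = 1.0170001.
(1.0170001 − 1)/T = 0.008500, i.e. 0.85%.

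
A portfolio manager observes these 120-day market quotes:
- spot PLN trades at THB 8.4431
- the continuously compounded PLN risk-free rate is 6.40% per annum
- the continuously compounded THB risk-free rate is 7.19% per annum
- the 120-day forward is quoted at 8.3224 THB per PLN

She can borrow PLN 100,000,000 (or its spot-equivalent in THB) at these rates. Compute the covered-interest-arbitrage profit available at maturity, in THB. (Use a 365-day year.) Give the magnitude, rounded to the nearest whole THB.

T = 120/365 years.
Invest the PLN and cover forward: 100,000,000 × 1.02126402053 × 8.3224 = THB 849,936,768.45.
Convert at spot and invest in THB: 100,000,000 × 8.4431 × 1.02391995658 = THB 864,505,858.54.
The quoted forward undervalues PLN, so borrow PLN, convert to THB at spot, deposit the THB at 7.19%, and buy PLN forward at 8.3224 to cover the loan.
The gap between the two covered legs is THB 14,569,090.

THB 14,569,090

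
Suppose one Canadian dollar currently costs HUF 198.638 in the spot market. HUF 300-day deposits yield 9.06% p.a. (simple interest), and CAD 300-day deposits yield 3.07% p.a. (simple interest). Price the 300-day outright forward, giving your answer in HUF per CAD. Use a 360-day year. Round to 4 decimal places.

T = 300/360 years.
HUF growth factor: 1 + 0.0906×300/360 = 1.075500.
CAD accumulates by 1 + 0.0307×300/360 = 1.025583333.
So F = 198.638 × 1.075500 / 1.025583333 = 208.306007 (HUF/CAD).

208.3060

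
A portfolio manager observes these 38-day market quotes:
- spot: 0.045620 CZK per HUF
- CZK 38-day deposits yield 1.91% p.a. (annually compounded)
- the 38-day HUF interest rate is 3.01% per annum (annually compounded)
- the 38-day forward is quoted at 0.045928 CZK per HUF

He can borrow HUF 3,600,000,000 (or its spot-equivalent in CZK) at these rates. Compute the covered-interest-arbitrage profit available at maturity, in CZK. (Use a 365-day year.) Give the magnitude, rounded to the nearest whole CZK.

T = 38/365 years.
Invest the HUF and cover forward: 3,600,000,000 × 1.00309223311 × 0.045928 = CZK 165,852,072.30.
Convert at spot and invest in CZK: 3,600,000,000 × 0.045620 × 1.00197168265 = CZK 164,555,813.38.
The quoted forward overvalues HUF, so borrow CZK, buy HUF at spot, deposit the HUF at 3.01%, and sell the proceeds forward at 0.045928.
Profit = 165,852,072.30 − 164,555,813.38 = CZK 1,296,259.

CZK 1,296,259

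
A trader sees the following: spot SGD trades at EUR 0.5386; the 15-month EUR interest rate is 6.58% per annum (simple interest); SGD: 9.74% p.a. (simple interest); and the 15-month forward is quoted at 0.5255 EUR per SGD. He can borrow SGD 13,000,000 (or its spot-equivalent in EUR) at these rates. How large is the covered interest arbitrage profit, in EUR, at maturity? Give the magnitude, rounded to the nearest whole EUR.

EUR 85,537

T = 15/12 years.
Invest the SGD and cover forward: 13,000,000 × 1.121750 × 0.5255 = EUR 7,663,235.13.
Convert at spot and invest in EUR: 13,000,000 × 0.5386 × 1.082250 = EUR 7,577,698.05.
The quoted forward overvalues SGD, so borrow EUR, buy SGD at spot, deposit the SGD at 9.74%, and sell the proceeds forward at 0.5255.
The gap between the two covered legs is EUR 85,537.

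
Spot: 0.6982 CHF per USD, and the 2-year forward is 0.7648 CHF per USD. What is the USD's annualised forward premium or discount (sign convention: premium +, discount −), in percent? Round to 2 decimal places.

+4.77%

T = 2 years.
Period premium: (0.7648 − 0.6982)/0.6982 = 0.0953881.
×(1/T) gives 4.77% p.a.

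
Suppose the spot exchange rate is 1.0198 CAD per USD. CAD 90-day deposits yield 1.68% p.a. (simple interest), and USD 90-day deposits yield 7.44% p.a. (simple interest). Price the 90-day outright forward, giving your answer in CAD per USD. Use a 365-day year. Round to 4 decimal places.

1.0056

T = 90/365 years.
CAD growth factor: 1 + 0.0168×90/365 = 1.0041425.
USD accumulates by 1 + 0.0744×90/365 = 1.0183452.
So F = 1.0198 × 1.0041425 / 1.0183452 = 1.005577 (CAD/USD).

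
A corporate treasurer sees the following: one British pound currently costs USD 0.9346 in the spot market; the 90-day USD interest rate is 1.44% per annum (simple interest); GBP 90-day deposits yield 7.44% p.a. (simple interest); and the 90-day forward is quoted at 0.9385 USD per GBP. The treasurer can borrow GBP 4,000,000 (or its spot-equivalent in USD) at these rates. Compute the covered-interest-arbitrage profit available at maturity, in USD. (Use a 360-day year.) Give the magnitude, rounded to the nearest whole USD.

T = 90/360 years.
Keep in GBP, deliver into the forward: 4,000,000·1.018600·0.9385 = USD 3,823,824.40.
Swap to USD now, deposit: 4,000,000·0.9346·1.003600 = USD 3,751,858.24.
The quoted forward overvalues GBP, so borrow USD, buy GBP at spot, deposit the GBP at 7.44%, and sell the proceeds forward at 0.9385.
The gap between the two covered legs is USD 71,966.

USD 71,966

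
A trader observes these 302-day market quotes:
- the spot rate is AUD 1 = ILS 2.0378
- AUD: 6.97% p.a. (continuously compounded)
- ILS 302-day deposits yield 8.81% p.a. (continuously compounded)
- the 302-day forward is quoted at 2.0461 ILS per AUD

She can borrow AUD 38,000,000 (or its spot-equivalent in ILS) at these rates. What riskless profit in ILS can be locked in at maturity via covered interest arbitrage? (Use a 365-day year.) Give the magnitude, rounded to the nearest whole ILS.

ILS 924,317

T = 302/365 years.
Keep in AUD, deliver into the forward: 38,000,000·1.0593649121·2.0461 = ILS 82,367,528.77.
Swap to ILS now, deposit: 38,000,000·2.0378·1.0756161914 = ILS 83,291,845.64.
The quoted forward undervalues AUD, so borrow AUD, convert to ILS at spot, deposit the ILS at 8.81%, and buy AUD forward at 2.0461 to cover the loan.
Arbitrage profit = |82,367,528.77 − 83,291,845.64| = ILS 924,317.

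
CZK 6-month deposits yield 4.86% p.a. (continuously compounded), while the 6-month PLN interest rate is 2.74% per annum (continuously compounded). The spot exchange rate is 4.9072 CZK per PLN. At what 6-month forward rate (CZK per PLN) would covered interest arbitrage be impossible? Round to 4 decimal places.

4.9595

T = 6/12 years.
CZK growth factor: e^(0.0486×6/12) = 1.0245977.
PLN accumulates by e^(0.0274×6/12) = 1.0137943.
Forward (CZK per PLN) = 4.9072 × 1.0245977 / 1.0137943 = 4.959493.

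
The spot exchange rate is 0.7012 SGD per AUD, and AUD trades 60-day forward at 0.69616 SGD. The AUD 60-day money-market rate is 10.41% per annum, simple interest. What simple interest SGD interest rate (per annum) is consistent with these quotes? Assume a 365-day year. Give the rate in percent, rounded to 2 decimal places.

T = 60/365 years.
By CIP, F/S equals the SGD-to-AUD growth ratio: 0.69616/0.7012 = 0.9928123.
The AUD side grows by 1 + 0.1041×60/365 = 1.0171123.
Hence g_SGD = 1.0098016.
r = (1.0098016 − 1)/(60/365) = 0.059626 → 5.96%.

5.96%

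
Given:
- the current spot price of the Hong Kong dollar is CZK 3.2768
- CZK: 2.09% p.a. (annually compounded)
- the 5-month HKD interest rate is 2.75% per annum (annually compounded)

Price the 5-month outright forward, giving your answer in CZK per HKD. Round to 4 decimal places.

T = 5/12 years.
CZK accumulates by (1 + 0.0209)^(5/12) = 1.0086558.
Growth of 1 HKD over T: (1 + 0.0275)^(5/12) = 1.0113677.
Forward (CZK per HKD) = 3.2768 × 1.0086558 / 1.0113677 = 3.268014.

3.2680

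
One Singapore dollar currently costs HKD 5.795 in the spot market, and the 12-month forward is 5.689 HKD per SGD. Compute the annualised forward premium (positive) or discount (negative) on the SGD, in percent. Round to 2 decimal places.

T = 1 year.
SGD trades forward at -1.82916% vs spot over the period.
Annualise by dividing by T: -0.0182916 / 1 = -0.018292 → -1.83%.

-1.83%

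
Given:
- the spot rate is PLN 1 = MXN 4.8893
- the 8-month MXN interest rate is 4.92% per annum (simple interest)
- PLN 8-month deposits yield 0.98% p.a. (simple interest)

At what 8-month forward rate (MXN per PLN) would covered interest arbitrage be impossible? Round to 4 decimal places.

T = 8/12 years.
MXN accumulates by 1 + 0.0492×8/12 = 1.032800.
PLN growth factor: 1 + 0.0098×8/12 = 1.0065333.
So F = 4.8893 × 1.032800 / 1.0065333 = 5.016892 (MXN/PLN).

5.0169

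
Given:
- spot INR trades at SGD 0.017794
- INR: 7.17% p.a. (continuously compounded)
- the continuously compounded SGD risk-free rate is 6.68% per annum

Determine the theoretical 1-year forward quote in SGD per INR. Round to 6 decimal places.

T = 1 year.
Growth of 1 SGD over T: e^(0.0668×1) = 1.0690816.
INR accumulates by e^(0.0717×1) = 1.074333.
So F = 0.017794 × 1.0690816 / 1.074333 = 0.01770702 (SGD/INR).

0.017707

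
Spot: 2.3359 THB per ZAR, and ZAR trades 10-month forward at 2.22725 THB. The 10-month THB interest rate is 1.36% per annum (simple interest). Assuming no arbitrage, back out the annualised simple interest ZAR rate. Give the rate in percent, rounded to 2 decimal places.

T = 10/12 years.
By CIP, F/S equals the THB-to-ZAR growth ratio: 2.22725/2.3359 = 0.9534869.
The THB side grows by 1 + 0.0136×10/12 = 1.0113333.
That pins the ZAR growth at 1.0606683.
(1.0606683 − 1)/T = 0.072802, i.e. 7.28%.

7.28%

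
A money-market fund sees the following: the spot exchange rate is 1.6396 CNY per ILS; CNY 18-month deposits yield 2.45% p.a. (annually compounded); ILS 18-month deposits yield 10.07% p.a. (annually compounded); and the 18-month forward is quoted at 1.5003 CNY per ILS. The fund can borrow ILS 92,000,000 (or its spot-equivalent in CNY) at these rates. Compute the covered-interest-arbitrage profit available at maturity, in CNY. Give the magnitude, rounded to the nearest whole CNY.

CNY 2,972,548

T = 18/12 years.
Keep in ILS, deliver into the forward: 92,000,000·1.15479115746·1.5003 = CNY 159,393,051.97.
Swap to CNY now, deposit: 92,000,000·1.6396·1.03697418296 = CNY 156,420,504.08.
The quoted forward overvalues ILS, so borrow CNY, buy ILS at spot, deposit the ILS at 10.07%, and sell the proceeds forward at 1.5003.
Profit = 159,393,051.97 − 156,420,504.08 = CNY 2,972,548.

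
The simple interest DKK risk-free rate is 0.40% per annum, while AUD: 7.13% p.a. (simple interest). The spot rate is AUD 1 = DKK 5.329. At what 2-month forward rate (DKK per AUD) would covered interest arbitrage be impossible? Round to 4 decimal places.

T = 2/12 years.
DKK accumulates by 1 + 0.0040×2/12 = 1.0006667.
AUD accumulates by 1 + 0.0713×2/12 = 1.0118833.
So F = 5.329 × 1.0006667 / 1.0118833 = 5.269929 (DKK/AUD).

5.2699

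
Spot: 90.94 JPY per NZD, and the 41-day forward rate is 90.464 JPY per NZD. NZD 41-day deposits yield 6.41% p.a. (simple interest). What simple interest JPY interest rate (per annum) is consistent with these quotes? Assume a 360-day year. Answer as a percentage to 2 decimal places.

1.78%

T = 41/360 years.
F/S = 90.464/90.94 = 0.9947658 = (growth of JPY) / (growth of NZD).
NZD growth factor: 1 + 0.0641×41/360 = 1.0073003.
So the JPY growth factor = 1.0020279.
(1.0020279 − 1)/T = 0.017806, i.e. 1.78%.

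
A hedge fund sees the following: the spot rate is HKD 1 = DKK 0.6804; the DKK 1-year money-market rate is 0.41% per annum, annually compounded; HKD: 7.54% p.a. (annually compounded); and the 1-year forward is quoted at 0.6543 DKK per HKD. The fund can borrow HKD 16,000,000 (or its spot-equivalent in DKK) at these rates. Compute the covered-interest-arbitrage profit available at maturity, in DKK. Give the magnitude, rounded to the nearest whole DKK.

DKK 327,113

T = 1 year.
Keep in HKD, deliver into the forward: 16,000,000·1.075400·0.6543 = DKK 11,258,147.52.
Swap to DKK now, deposit: 16,000,000·0.6804·1.004100 = DKK 10,931,034.24.
The quoted forward overvalues HKD, so borrow DKK, buy HKD at spot, deposit the HKD at 7.54%, and sell the proceeds forward at 0.6543.
Arbitrage profit = |11,258,147.52 − 10,931,034.24| = DKK 327,113.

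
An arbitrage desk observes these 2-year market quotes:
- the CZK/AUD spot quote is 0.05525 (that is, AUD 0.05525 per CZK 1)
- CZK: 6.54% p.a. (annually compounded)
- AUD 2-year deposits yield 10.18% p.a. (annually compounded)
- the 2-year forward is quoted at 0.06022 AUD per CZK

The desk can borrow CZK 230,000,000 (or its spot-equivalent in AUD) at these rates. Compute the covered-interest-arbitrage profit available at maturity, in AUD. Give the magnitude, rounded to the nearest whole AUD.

T = 2 years.
Keep in CZK, deliver into the forward: 230,000,000·1.13507716·0.06022 = AUD 15,721,499.71.
Swap to AUD now, deposit: 230,000,000·0.05525·1.21396324 = AUD 15,426,437.87.
The quoted forward overvalues CZK, so borrow AUD, buy CZK at spot, deposit the CZK at 6.54%, and sell the proceeds forward at 0.06022.
Arbitrage profit = |15,721,499.71 − 15,426,437.87| = AUD 295,062.

AUD 295,062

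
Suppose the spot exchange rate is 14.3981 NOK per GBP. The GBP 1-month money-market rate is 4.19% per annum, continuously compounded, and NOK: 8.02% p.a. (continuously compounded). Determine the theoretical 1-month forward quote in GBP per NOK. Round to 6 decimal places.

0.069232

T = 1/12 years.
NOK accumulates by e^(0.0802×1/12) = 1.0067057.
GBP accumulates by e^(0.0419×1/12) = 1.0034978.
So F = 14.3981 × 1.0067057 / 1.0034978 = 14.44413 (NOK/GBP).
Quoted the other way: 1/14.44413 = 0.069232 GBP per NOK.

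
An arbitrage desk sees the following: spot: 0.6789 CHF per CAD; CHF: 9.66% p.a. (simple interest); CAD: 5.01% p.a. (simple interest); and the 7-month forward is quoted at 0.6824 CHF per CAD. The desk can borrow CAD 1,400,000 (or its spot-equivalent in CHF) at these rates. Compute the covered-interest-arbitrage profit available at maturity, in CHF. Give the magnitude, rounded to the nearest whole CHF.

CHF 20,738

T = 7/12 years.
Keep in CAD, deliver into the forward: 1,400,000·1.029225·0.6824 = CHF 983,280.40.
Swap to CHF now, deposit: 1,400,000·0.6789·1.056350 = CHF 1,004,018.42.
The quoted forward undervalues CAD, so borrow CAD, convert to CHF at spot, deposit the CHF at 9.66%, and buy CAD forward at 0.6824 to cover the loan.
Arbitrage profit = |983,280.40 − 1,004,018.42| = CHF 20,738.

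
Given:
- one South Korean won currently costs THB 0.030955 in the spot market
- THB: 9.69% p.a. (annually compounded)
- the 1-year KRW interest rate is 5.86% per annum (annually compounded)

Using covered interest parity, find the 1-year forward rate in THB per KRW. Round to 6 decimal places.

T = 1 year.
THB accumulates by (1 + 0.0969)^1 = 1.096900.
KRW growth factor: (1 + 0.0586)^1 = 1.058600.
CIP: F = S · (grow THB)/(grow KRW) = 0.030955 × 1.096900/1.058600 = 0.03207495 THB per KRW.

0.032075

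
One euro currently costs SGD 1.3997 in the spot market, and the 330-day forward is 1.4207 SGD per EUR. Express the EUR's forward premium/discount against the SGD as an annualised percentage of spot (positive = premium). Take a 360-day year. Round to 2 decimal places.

+1.64%

T = 330/360 years.
EUR trades forward at +1.50032% vs spot over the period.
×(1/T) gives 1.64% p.a.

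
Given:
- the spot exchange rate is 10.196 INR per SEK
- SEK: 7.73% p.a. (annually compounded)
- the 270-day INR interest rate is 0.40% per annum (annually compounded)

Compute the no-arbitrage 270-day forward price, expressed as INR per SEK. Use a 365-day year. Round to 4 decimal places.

9.6781

T = 270/365 years.
INR growth factor: (1 + 0.0040)^(270/365) = 1.0029574.
SEK accumulates by (1 + 0.0773)^(270/365) = 1.0566235.
So F = 10.196 × 1.0029574 / 1.0566235 = 9.678143 (INR/SEK).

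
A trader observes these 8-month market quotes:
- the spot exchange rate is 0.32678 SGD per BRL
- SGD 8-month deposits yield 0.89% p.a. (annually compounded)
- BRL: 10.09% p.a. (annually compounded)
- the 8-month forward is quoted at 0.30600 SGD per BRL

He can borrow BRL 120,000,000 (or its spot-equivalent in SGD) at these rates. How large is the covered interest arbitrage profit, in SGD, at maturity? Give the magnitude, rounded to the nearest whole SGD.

SGD 295,669

T = 8/12 years.
Route A — deposit BRL, sell forward: 120,000,000 × 1.0661833951 × 0.30600 = SGD 39,150,254.27.
Route B — convert at spot, deposit SGD: 120,000,000 × 0.32678 × 1.0059245669 = SGD 39,445,923.60.
The quoted forward undervalues BRL, so borrow BRL, convert to SGD at spot, deposit the SGD at 0.89%, and buy BRL forward at 0.30600 to cover the loan.
Profit = 39,445,923.60 − 39,150,254.27 = SGD 295,669.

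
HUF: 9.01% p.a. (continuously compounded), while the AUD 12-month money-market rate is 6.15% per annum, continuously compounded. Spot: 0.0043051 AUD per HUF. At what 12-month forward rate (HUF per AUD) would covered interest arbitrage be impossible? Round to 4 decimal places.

T = 1 year.
AUD growth factor: e^(0.0615×1) = 1.063430497.
HUF growth factor: e^(0.0901×1) = 1.094283707.
CIP: F = S · (grow AUD)/(grow HUF) = 0.0043051 × 1.063430497/1.094283707 = 0.00418371817 AUD per HUF.
Quoted the other way: 1/0.00418371817 = 239.0218 HUF per AUD.

239.0218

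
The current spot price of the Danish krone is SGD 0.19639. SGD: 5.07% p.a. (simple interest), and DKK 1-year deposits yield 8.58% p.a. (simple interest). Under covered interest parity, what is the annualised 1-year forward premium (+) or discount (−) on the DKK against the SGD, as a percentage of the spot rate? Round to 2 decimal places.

-3.23%

T = 1 year.
No-arbitrage forward: 0.19639 × 1.050700 / 1.085800 = 0.19004142 SGD/DKK.
Annualised premium = (F − S)/S × (1/T) = (0.19004142 − 0.19639)/0.19639 ÷ 1 = -3.23%.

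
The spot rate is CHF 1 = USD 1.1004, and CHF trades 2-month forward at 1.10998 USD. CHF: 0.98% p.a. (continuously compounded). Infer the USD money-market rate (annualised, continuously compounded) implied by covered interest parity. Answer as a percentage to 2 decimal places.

6.18%

T = 2/12 years.
CIP gives F = S · g_USD/g_CHF, so g_USD/g_CHF = 1.10998/1.1004 = 1.0087059.
CHF growth factor: e^(0.0098×2/12) = 1.0016347.
So the USD growth factor = 1.0103548.
Take logs: ln 1.0103548 / (2/12) = 0.061809, so 6.18%.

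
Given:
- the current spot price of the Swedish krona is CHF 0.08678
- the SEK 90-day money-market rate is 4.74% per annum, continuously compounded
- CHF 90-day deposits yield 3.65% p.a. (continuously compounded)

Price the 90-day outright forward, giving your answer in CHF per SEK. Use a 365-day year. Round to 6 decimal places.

T = 90/365 years.
Growth of 1 CHF over T: e^(0.0365×90/365) = 1.0090406.
Growth of 1 SEK over T: e^(0.0474×90/365) = 1.0117562.
CIP: F = S · (grow CHF)/(grow SEK) = 0.08678 × 1.0090406/1.0117562 = 0.08654708 CHF per SEK.

0.086547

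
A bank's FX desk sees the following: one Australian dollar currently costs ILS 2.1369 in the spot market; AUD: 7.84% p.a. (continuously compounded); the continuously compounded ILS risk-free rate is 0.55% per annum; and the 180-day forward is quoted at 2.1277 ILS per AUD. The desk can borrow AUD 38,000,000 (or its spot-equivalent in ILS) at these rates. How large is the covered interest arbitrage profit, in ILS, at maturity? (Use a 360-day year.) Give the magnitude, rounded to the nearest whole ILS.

ILS 2,659,149

T = 180/360 years.
Route A — deposit AUD, sell forward: 38,000,000 × 1.0399784585 × 2.1277 = ILS 84,084,962.31.
Route B — convert at spot, deposit ILS: 38,000,000 × 2.1369 × 1.0027537847 = ILS 81,425,813.38.
The quoted forward overvalues AUD, so borrow ILS, buy AUD at spot, deposit the AUD at 7.84%, and sell the proceeds forward at 2.1277.
The gap between the two covered legs is ILS 2,659,149.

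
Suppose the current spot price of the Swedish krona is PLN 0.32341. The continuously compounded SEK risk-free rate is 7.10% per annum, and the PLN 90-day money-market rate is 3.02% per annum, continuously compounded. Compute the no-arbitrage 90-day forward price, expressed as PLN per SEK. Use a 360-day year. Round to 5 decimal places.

T = 90/360 years.
PLN accumulates by e^(0.0302×90/360) = 1.0075786.
Growth of 1 SEK over T: e^(0.0710×90/360) = 1.0179085.
So F = 0.32341 × 1.0075786 / 1.0179085 = 0.3201280 (PLN/SEK).

0.32013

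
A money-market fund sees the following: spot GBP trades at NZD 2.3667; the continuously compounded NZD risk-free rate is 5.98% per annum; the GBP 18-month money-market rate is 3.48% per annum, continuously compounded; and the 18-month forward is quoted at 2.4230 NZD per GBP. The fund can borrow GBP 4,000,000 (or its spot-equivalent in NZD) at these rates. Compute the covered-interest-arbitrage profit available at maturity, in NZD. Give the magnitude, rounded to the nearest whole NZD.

T = 18/12 years.
Keep in GBP, deliver into the forward: 4,000,000·1.053586439·2.4230 = NZD 10,211,359.77.
Swap to NZD now, deposit: 4,000,000·2.3667·1.093846081 = NZD 10,355,222.08.
The quoted forward undervalues GBP, so borrow GBP, convert to NZD at spot, deposit the NZD at 5.98%, and buy GBP forward at 2.4230 to cover the loan.
Profit = 10,355,222.08 − 10,211,359.77 = NZD 143,862.

NZD 143,862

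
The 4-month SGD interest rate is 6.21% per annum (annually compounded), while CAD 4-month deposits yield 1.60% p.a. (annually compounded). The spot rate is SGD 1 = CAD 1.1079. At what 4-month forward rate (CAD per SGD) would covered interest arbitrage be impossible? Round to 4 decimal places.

1.0916

T = 4/12 years.
CAD accumulates by (1 + 0.0160)^(4/12) = 1.0053051.
Growth of 1 SGD over T: (1 + 0.0621)^(4/12) = 1.0202857.
So F = 1.1079 × 1.0053051 / 1.0202857 = 1.091633 (CAD/SGD).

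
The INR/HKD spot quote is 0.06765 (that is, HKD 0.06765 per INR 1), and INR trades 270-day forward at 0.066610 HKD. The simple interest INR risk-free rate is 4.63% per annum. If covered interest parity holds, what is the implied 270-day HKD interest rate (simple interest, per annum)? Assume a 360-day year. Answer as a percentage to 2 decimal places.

2.51%

T = 270/360 years.
F/S = 0.06661/0.06765 = 0.9846268 = (growth of HKD) / (growth of INR).
The INR side grows by 1 + 0.0463×270/360 = 1.034725.
Hence g_HKD = 1.018818.
(1.018818 − 1)/T = 0.025091, i.e. 2.51%.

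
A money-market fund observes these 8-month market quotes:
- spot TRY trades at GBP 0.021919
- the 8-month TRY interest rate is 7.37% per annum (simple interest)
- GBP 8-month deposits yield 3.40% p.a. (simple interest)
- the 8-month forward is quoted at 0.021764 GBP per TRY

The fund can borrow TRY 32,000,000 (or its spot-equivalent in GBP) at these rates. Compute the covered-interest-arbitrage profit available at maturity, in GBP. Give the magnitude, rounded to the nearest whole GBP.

GBP 13,360

T = 8/12 years.
Invest the TRY and cover forward: 32,000,000 × 1.04913333 × 0.021764 = GBP 730,666.81.
Convert at spot and invest in GBP: 32,000,000 × 0.021919 × 1.02266667 = GBP 717,306.58.
The quoted forward overvalues TRY, so borrow GBP, buy TRY at spot, deposit the TRY at 7.37%, and sell the proceeds forward at 0.021764.
The gap between the two covered legs is GBP 13,360.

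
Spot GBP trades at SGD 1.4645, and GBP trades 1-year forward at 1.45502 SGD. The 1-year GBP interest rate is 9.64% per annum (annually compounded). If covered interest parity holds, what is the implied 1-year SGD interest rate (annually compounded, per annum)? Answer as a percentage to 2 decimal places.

T = 1 year.
By CIP, F/S equals the SGD-to-GBP growth ratio: 1.45502/1.4645 = 0.9935268.
GBP growth factor: (1 + 0.0964)^1 = 1.096400.
Hence g_SGD = 1.0893028.
r = 1.0893028^(1/1) − 1 = 0.089303 → 8.93%.

8.93%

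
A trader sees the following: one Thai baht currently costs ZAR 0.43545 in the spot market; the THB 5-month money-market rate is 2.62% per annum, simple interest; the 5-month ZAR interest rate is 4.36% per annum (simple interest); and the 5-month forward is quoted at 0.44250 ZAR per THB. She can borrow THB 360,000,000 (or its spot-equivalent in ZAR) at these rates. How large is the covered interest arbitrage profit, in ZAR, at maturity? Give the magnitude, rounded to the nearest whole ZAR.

T = 5/12 years.
Route A — deposit THB, sell forward: 360,000,000 × 1.01091666667 × 0.44250 = ZAR 161,039,025.00.
Route B — convert at spot, deposit ZAR: 360,000,000 × 0.43545 × 1.01816666667 = ZAR 159,609,843.00.
The quoted forward overvalues THB, so borrow ZAR, buy THB at spot, deposit the THB at 2.62%, and sell the proceeds forward at 0.44250.
Profit = 161,039,025.00 − 159,609,843.00 = ZAR 1,429,182.

ZAR 1,429,182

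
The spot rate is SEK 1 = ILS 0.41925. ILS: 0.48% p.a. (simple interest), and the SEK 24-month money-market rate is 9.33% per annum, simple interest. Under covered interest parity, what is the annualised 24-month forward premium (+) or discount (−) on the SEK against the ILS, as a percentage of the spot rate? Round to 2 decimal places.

T = 2 years.
F = S · g_ILS/g_SEK = 0.41925 × 1.009600/1.186600 = 0.35671229.
(F − S)/S ÷ T = (0.35671229 − 0.41925)/0.41925/2 = -0.074583 → -7.46%.

-7.46%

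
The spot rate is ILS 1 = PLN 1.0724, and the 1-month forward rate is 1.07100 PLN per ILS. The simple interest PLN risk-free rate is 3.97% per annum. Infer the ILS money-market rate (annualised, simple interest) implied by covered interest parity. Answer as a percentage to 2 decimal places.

T = 1/12 years.
By CIP, F/S equals the PLN-to-ILS growth ratio: 1.071/1.0724 = 0.9986945.
PLN growth factor: 1 + 0.0397×1/12 = 1.0033083.
That pins the ILS growth at 1.0046198.
r = (1.0046198 − 1)/(1/12) = 0.055438 → 5.54%.

5.54%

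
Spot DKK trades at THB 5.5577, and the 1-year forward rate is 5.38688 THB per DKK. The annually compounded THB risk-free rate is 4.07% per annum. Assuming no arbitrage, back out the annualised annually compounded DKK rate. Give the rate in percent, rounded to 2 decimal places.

7.37%

T = 1 year.
CIP gives F = S · g_THB/g_DKK, so g_THB/g_DKK = 5.38688/5.5577 = 0.9692643.
THB growth factor: (1 + 0.0407)^1 = 1.040700.
Hence g_DKK = 1.073701.
r = 1.073701^(1/1) − 1 = 0.073701 → 7.37%.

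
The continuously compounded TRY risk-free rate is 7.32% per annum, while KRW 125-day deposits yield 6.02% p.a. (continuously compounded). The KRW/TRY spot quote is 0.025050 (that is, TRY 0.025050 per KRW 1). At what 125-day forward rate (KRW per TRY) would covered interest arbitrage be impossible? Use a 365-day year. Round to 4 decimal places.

T = 125/365 years.
Growth of 1 TRY over T: e^(0.0732×125/365) = 1.02538535.
Growth of 1 KRW over T: e^(0.0602×125/365) = 1.02083043.
Forward (TRY per KRW) = 0.02505 × 1.02538535 / 1.02083043 = 0.025161772.
Quoted the other way: 1/0.025161772 = 39.7428 KRW per TRY.

39.7428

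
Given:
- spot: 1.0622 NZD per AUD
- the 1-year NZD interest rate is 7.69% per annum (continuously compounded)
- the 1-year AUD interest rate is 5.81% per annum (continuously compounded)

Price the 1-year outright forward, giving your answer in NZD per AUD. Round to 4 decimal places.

1.0824

T = 1 year.
NZD growth factor: e^(0.0769×1) = 1.0799341.
Growth of 1 AUD over T: e^(0.0581×1) = 1.059821.
So F = 1.0622 × 1.0799341 / 1.059821 = 1.082358 (NZD/AUD).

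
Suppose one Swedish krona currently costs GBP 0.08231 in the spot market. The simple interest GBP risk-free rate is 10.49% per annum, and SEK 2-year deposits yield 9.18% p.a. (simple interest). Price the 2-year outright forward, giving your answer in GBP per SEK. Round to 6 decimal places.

0.084132

T = 2 years.
Growth of 1 GBP over T: 1 + 0.1049×2 = 1.209800.
SEK accumulates by 1 + 0.0918×2 = 1.183600.
Forward (GBP per SEK) = 0.08231 × 1.209800 / 1.183600 = 0.08413200.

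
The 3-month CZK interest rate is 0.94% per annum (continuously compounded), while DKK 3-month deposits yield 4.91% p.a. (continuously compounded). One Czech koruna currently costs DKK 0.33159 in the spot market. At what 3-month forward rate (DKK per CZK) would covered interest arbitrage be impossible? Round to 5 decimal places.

0.33490

T = 3/12 years.
Growth of 1 DKK over T: e^(0.0491×3/12) = 1.0123506.
CZK accumulates by e^(0.0094×3/12) = 1.0023528.
So F = 0.33159 × 1.0123506 / 1.0023528 = 0.3348974 (DKK/CZK).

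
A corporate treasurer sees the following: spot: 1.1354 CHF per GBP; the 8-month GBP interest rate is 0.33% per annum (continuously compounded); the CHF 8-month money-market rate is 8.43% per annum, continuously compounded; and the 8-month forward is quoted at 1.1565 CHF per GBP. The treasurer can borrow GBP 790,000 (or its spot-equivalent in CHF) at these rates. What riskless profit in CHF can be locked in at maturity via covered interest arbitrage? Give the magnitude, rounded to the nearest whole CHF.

CHF 33,172

T = 8/12 years.
Keep in GBP, deliver into the forward: 790,000·1.00220242·1.1565 = CHF 915,647.21.
Swap to CHF now, deposit: 790,000·1.1354·1.05780922 = CHF 948,818.90.
The quoted forward undervalues GBP, so borrow GBP, convert to CHF at spot, deposit the CHF at 8.43%, and buy GBP forward at 1.1565 to cover the loan.
The gap between the two covered legs is CHF 33,172.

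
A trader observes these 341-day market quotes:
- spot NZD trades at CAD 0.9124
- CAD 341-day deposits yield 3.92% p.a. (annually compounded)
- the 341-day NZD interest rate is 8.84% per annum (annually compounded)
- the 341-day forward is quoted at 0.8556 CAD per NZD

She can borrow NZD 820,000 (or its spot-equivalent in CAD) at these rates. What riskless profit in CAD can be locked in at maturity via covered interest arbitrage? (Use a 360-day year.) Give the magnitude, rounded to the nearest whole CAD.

CAD 15,714

T = 341/360 years.
Keep in NZD, deliver into the forward: 820,000·1.08354491·0.8556 = CAD 760,206.44.
Swap to CAD now, deposit: 820,000·0.9124·1.03709322 = CAD 775,919.96.
The quoted forward undervalues NZD, so borrow NZD, convert to CAD at spot, deposit the CAD at 3.92%, and buy NZD forward at 0.8556 to cover the loan.
Arbitrage profit = |760,206.44 − 775,919.96| = CAD 15,714.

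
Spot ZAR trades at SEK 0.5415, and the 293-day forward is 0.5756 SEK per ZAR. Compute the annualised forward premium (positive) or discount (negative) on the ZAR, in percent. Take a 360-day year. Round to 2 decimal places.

+7.74%

T = 293/360 years.
(F − S)/S = (0.5756 − 0.5415)/0.5415 = 0.0629732.
×(1/T) gives 7.74% p.a.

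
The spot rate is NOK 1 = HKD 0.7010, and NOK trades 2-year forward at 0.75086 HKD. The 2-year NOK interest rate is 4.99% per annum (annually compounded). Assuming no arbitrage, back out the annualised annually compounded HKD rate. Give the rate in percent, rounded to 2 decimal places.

T = 2 years.
F/S = 0.75086/0.701 = 1.0711270 = (growth of HKD) / (growth of NOK).
NOK growth factor: (1 + 0.0499)^2 = 1.102290.
So the HKD growth factor = 1.1806926.
r = 1.1806926^(1/2) − 1 = 0.086597 → 8.66%.

8.66%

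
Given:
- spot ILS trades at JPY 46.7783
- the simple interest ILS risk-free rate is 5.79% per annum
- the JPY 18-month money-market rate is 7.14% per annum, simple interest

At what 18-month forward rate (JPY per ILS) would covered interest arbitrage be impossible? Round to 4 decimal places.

T = 18/12 years.
JPY accumulates by 1 + 0.0714×18/12 = 1.107100.
ILS growth factor: 1 + 0.0579×18/12 = 1.086850.
Forward (JPY per ILS) = 46.7783 × 1.107100 / 1.086850 = 47.649865.

47.6499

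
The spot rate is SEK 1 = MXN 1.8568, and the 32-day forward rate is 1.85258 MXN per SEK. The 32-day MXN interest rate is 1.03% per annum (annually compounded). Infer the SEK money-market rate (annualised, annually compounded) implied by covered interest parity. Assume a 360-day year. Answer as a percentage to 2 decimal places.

3.65%

T = 32/360 years.
By CIP, F/S equals the MXN-to-SEK growth ratio: 1.85258/1.8568 = 0.9977273.
The MXN side grows by (1 + 0.0103)^(32/360) = 1.0009113.
So the SEK growth factor = 1.0031913.
Annualise: 1.0031913^(360/32) − 1 = 0.036495 = 3.65%.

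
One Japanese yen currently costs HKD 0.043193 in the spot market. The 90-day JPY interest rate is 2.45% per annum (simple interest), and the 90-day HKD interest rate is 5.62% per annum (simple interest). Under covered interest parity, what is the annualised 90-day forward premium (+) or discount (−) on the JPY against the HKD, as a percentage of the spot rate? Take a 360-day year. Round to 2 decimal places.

T = 90/360 years.
F = S · g_HKD/g_JPY = 0.043193 × 1.014050/1.006125 = 0.043533221.
(F − S)/S ÷ T = (0.043533221 − 0.043193)/0.043193/(90/360) = 0.031507 → 3.15%.

+3.15%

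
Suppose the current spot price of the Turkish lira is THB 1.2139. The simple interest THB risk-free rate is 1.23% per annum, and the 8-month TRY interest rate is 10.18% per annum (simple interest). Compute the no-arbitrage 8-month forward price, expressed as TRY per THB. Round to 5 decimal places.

T = 8/12 years.
THB accumulates by 1 + 0.0123×8/12 = 1.008200.
TRY accumulates by 1 + 0.1018×8/12 = 1.0678667.
CIP: F = S · (grow THB)/(grow TRY) = 1.2139 × 1.008200/1.0678667 = 1.146074 THB per TRY.
Invert for TRY per THB: 1 / 1.146074 = 0.87254.

0.87254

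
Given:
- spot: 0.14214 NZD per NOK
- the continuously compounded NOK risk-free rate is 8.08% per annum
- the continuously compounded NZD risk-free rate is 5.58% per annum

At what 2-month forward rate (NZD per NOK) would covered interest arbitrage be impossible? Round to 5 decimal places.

0.14155

T = 2/12 years.
Growth of 1 NZD over T: e^(0.0558×2/12) = 1.0093434.
Growth of 1 NOK over T: e^(0.0808×2/12) = 1.0135578.
Forward (NZD per NOK) = 0.14214 × 1.0093434 / 1.0135578 = 0.1415490.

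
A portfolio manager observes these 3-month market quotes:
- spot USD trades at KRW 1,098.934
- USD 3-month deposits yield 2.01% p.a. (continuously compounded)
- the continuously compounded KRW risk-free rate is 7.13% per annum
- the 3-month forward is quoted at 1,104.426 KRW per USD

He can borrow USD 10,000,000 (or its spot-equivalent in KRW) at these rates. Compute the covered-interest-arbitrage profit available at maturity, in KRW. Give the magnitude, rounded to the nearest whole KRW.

T = 3/12 years.
Keep in USD, deliver into the forward: 10,000,000·1.005037646486·1104.426 = KRW 11,099,897,077.58.
Swap to KRW now, deposit: 10,000,000·1098.934·1.017984813459 = KRW 11,186,981,229.94.
The quoted forward undervalues USD, so borrow USD, convert to KRW at spot, deposit the KRW at 7.13%, and buy USD forward at 1,104.426 to cover the loan.
Profit = 11,186,981,229.94 − 11,099,897,077.58 = KRW 87,084,152.

KRW 87,084,152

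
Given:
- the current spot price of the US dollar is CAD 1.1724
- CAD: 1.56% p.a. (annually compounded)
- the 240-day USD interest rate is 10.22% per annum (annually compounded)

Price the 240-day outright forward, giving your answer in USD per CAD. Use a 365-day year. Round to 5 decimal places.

T = 240/365 years.
CAD accumulates by (1 + 0.0156)^(240/365) = 1.0102303.
USD growth factor: (1 + 0.1022)^(240/365) = 1.0660748.
Forward (CAD per USD) = 1.1724 × 1.0102303 / 1.0660748 = 1.110986.
Invert for USD per CAD: 1 / 1.110986 = 0.90010.

0.90010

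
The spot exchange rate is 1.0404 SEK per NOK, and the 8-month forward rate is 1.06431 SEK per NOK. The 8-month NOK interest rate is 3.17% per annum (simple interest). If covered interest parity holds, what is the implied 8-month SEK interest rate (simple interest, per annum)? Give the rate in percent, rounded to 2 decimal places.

T = 8/12 years.
F/S = 1.06431/1.0404 = 1.0229815 = (growth of SEK) / (growth of NOK).
NOK growth factor: 1 + 0.0317×8/12 = 1.0211333.
So the SEK growth factor = 1.0446005.
r = (1.0446005 − 1)/(8/12) = 0.066901 → 6.69%.

6.69%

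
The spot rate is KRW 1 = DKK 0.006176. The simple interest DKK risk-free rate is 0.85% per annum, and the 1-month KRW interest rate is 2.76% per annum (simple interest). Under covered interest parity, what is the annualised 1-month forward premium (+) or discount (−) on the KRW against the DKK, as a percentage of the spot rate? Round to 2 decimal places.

-1.91%

T = 1/12 years.
F = S · g_DKK/g_KRW = 0.006176 × 1.0007083/1.002300 = 0.006166192.
Annualised premium = (F − S)/S × (1/T) = (0.006166192 − 0.006176)/0.006176 ÷ (1/12) = -1.91%.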